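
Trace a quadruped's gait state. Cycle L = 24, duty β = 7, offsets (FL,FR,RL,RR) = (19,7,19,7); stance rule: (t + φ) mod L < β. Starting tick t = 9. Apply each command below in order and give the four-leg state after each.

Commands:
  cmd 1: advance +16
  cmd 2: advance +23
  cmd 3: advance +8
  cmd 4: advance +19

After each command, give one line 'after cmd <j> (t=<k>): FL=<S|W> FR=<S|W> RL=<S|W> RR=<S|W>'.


start t=9: FL=S FR=W RL=S RR=W
cmd 1: advance +16 → t=25, phase=(20,8,20,8) → FL=W FR=W RL=W RR=W
cmd 2: advance +23 → t=48, phase=(19,7,19,7) → FL=W FR=W RL=W RR=W
cmd 3: advance +8 → t=56, phase=(3,15,3,15) → FL=S FR=W RL=S RR=W
cmd 4: advance +19 → t=75, phase=(22,10,22,10) → FL=W FR=W RL=W RR=W

after cmd 1 (t=25): FL=W FR=W RL=W RR=W
after cmd 2 (t=48): FL=W FR=W RL=W RR=W
after cmd 3 (t=56): FL=S FR=W RL=S RR=W
after cmd 4 (t=75): FL=W FR=W RL=W RR=W


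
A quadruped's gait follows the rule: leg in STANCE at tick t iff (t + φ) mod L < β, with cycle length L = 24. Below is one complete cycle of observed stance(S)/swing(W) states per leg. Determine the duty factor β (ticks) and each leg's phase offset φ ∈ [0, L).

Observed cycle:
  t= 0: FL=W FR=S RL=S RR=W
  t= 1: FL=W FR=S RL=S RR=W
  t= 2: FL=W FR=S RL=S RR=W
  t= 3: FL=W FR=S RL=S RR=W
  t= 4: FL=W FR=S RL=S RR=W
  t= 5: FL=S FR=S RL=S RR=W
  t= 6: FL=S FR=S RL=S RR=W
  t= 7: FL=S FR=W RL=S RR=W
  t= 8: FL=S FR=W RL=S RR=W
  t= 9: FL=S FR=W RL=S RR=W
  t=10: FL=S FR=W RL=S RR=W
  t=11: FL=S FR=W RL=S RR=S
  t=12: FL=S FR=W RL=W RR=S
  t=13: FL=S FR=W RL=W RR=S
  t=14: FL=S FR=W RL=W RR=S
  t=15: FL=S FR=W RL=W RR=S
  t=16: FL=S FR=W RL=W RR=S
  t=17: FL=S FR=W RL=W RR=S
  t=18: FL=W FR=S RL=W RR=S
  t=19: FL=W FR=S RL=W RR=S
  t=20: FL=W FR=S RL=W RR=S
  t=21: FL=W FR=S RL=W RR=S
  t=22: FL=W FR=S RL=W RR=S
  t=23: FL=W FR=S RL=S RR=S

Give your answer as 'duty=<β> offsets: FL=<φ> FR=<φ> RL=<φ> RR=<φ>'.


duty β = stance ticks per leg = 13
FL: stance ticks = 13; W→S at t=5 → φ=19
FR: stance ticks = 13; W→S at t=18 → φ=6
RL: stance ticks = 13; W→S at t=23 → φ=1
RR: stance ticks = 13; W→S at t=11 → φ=13

duty=13 offsets: FL=19 FR=6 RL=1 RR=13


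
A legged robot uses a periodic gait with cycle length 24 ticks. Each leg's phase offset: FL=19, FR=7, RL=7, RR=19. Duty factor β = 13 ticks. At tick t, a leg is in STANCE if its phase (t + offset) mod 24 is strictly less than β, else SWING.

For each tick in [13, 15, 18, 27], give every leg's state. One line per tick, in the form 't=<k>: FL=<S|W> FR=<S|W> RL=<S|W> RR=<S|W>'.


t=13: phase=(8,20,20,8) vs β=13 → FL=S FR=W RL=W RR=S
t=15: phase=(10,22,22,10) vs β=13 → FL=S FR=W RL=W RR=S
t=18: phase=(13,1,1,13) vs β=13 → FL=W FR=S RL=S RR=W
t=27: phase=(22,10,10,22) vs β=13 → FL=W FR=S RL=S RR=W

t=13: FL=S FR=W RL=W RR=S
t=15: FL=S FR=W RL=W RR=S
t=18: FL=W FR=S RL=S RR=W
t=27: FL=W FR=S RL=S RR=W


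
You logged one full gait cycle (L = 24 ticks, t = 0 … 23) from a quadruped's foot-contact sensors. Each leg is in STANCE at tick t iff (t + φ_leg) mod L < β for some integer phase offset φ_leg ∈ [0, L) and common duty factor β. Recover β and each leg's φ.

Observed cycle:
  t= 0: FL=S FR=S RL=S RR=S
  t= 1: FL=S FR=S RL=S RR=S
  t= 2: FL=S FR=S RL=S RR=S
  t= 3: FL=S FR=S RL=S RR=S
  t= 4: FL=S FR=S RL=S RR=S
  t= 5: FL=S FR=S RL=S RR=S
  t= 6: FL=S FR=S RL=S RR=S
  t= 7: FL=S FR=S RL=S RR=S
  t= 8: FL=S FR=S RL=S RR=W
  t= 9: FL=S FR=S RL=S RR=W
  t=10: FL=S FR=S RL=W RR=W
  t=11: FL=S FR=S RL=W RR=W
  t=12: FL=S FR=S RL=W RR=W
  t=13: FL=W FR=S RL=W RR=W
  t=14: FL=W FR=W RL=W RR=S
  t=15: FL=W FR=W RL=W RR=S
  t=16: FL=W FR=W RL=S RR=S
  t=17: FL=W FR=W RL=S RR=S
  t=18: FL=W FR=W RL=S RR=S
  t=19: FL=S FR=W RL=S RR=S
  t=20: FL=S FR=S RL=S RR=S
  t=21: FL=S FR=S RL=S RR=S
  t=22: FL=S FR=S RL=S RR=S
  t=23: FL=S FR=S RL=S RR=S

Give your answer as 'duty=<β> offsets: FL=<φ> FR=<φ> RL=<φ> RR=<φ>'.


duty=18 offsets: FL=5 FR=4 RL=8 RR=10

duty β = stance ticks per leg = 18
FL: stance ticks = 18; W→S at t=19 → φ=5
FR: stance ticks = 18; W→S at t=20 → φ=4
RL: stance ticks = 18; W→S at t=16 → φ=8
RR: stance ticks = 18; W→S at t=14 → φ=10


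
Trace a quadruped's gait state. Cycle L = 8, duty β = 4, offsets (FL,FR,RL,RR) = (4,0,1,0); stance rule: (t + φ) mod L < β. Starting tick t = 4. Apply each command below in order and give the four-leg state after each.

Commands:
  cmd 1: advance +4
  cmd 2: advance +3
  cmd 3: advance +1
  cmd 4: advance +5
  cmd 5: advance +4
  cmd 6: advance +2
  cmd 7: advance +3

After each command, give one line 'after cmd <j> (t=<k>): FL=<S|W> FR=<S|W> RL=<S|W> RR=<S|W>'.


after cmd 1 (t=8): FL=W FR=S RL=S RR=S
after cmd 2 (t=11): FL=W FR=S RL=W RR=S
after cmd 3 (t=12): FL=S FR=W RL=W RR=W
after cmd 4 (t=17): FL=W FR=S RL=S RR=S
after cmd 5 (t=21): FL=S FR=W RL=W RR=W
after cmd 6 (t=23): FL=S FR=W RL=S RR=W
after cmd 7 (t=26): FL=W FR=S RL=S RR=S

start t=4: FL=S FR=W RL=W RR=W
cmd 1: advance +4 → t=8, phase=(4,0,1,0) → FL=W FR=S RL=S RR=S
cmd 2: advance +3 → t=11, phase=(7,3,4,3) → FL=W FR=S RL=W RR=S
cmd 3: advance +1 → t=12, phase=(0,4,5,4) → FL=S FR=W RL=W RR=W
cmd 4: advance +5 → t=17, phase=(5,1,2,1) → FL=W FR=S RL=S RR=S
cmd 5: advance +4 → t=21, phase=(1,5,6,5) → FL=S FR=W RL=W RR=W
cmd 6: advance +2 → t=23, phase=(3,7,0,7) → FL=S FR=W RL=S RR=W
cmd 7: advance +3 → t=26, phase=(6,2,3,2) → FL=W FR=S RL=S RR=S


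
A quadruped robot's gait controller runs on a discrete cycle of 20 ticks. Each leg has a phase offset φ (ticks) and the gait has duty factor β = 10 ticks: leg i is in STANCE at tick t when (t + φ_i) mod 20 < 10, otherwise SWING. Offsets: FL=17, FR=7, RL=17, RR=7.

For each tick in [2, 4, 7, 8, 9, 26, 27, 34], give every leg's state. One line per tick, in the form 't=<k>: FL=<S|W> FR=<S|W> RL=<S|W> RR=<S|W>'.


t=2: FL=W FR=S RL=W RR=S
t=4: FL=S FR=W RL=S RR=W
t=7: FL=S FR=W RL=S RR=W
t=8: FL=S FR=W RL=S RR=W
t=9: FL=S FR=W RL=S RR=W
t=26: FL=S FR=W RL=S RR=W
t=27: FL=S FR=W RL=S RR=W
t=34: FL=W FR=S RL=W RR=S

t=2: phase=(19,9,19,9) vs β=10 → FL=W FR=S RL=W RR=S
t=4: phase=(1,11,1,11) vs β=10 → FL=S FR=W RL=S RR=W
t=7: phase=(4,14,4,14) vs β=10 → FL=S FR=W RL=S RR=W
t=8: phase=(5,15,5,15) vs β=10 → FL=S FR=W RL=S RR=W
t=9: phase=(6,16,6,16) vs β=10 → FL=S FR=W RL=S RR=W
t=26: phase=(3,13,3,13) vs β=10 → FL=S FR=W RL=S RR=W
t=27: phase=(4,14,4,14) vs β=10 → FL=S FR=W RL=S RR=W
t=34: phase=(11,1,11,1) vs β=10 → FL=W FR=S RL=W RR=S


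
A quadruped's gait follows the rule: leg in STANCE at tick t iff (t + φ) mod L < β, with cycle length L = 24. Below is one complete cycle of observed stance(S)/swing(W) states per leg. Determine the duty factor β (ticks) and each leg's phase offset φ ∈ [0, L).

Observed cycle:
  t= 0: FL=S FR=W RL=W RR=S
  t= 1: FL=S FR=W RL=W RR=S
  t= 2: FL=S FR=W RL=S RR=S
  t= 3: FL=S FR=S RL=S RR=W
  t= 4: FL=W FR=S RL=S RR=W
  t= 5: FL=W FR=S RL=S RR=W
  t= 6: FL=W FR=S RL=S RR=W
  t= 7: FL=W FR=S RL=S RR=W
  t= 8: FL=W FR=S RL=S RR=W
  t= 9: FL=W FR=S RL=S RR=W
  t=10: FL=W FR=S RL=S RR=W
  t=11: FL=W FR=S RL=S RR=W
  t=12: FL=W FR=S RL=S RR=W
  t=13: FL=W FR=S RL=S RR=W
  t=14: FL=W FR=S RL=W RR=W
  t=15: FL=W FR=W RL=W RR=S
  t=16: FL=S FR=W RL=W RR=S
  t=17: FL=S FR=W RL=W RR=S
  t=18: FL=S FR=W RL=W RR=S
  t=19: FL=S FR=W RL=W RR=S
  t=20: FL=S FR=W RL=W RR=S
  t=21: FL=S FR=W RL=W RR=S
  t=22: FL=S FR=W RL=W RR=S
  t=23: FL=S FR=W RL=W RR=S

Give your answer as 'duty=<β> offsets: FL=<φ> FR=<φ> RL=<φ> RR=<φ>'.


duty β = stance ticks per leg = 12
FL: stance ticks = 12; W→S at t=16 → φ=8
FR: stance ticks = 12; W→S at t=3 → φ=21
RL: stance ticks = 12; W→S at t=2 → φ=22
RR: stance ticks = 12; W→S at t=15 → φ=9

duty=12 offsets: FL=8 FR=21 RL=22 RR=9


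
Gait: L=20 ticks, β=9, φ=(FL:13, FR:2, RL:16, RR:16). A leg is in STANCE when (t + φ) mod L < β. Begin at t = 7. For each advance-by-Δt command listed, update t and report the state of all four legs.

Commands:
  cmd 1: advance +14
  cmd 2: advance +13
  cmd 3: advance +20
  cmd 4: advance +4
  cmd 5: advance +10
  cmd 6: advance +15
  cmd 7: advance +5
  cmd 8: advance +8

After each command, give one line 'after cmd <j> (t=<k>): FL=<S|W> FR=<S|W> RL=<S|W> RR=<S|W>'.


start t=7: FL=S FR=W RL=S RR=S
cmd 1: advance +14 → t=21, phase=(14,3,17,17) → FL=W FR=S RL=W RR=W
cmd 2: advance +13 → t=34, phase=(7,16,10,10) → FL=S FR=W RL=W RR=W
cmd 3: advance +20 → t=54, phase=(7,16,10,10) → FL=S FR=W RL=W RR=W
cmd 4: advance +4 → t=58, phase=(11,0,14,14) → FL=W FR=S RL=W RR=W
cmd 5: advance +10 → t=68, phase=(1,10,4,4) → FL=S FR=W RL=S RR=S
cmd 6: advance +15 → t=83, phase=(16,5,19,19) → FL=W FR=S RL=W RR=W
cmd 7: advance +5 → t=88, phase=(1,10,4,4) → FL=S FR=W RL=S RR=S
cmd 8: advance +8 → t=96, phase=(9,18,12,12) → FL=W FR=W RL=W RR=W

after cmd 1 (t=21): FL=W FR=S RL=W RR=W
after cmd 2 (t=34): FL=S FR=W RL=W RR=W
after cmd 3 (t=54): FL=S FR=W RL=W RR=W
after cmd 4 (t=58): FL=W FR=S RL=W RR=W
after cmd 5 (t=68): FL=S FR=W RL=S RR=S
after cmd 6 (t=83): FL=W FR=S RL=W RR=W
after cmd 7 (t=88): FL=S FR=W RL=S RR=S
after cmd 8 (t=96): FL=W FR=W RL=W RR=W


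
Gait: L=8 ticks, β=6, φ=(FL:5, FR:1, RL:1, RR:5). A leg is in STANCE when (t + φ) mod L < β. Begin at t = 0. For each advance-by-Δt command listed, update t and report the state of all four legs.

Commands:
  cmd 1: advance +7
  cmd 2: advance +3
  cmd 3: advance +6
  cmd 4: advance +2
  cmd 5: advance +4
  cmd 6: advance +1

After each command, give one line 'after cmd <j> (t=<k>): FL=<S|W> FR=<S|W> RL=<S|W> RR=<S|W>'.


after cmd 1 (t=7): FL=S FR=S RL=S RR=S
after cmd 2 (t=10): FL=W FR=S RL=S RR=W
after cmd 3 (t=16): FL=S FR=S RL=S RR=S
after cmd 4 (t=18): FL=W FR=S RL=S RR=W
after cmd 5 (t=22): FL=S FR=W RL=W RR=S
after cmd 6 (t=23): FL=S FR=S RL=S RR=S

start t=0: FL=S FR=S RL=S RR=S
cmd 1: advance +7 → t=7, phase=(4,0,0,4) → FL=S FR=S RL=S RR=S
cmd 2: advance +3 → t=10, phase=(7,3,3,7) → FL=W FR=S RL=S RR=W
cmd 3: advance +6 → t=16, phase=(5,1,1,5) → FL=S FR=S RL=S RR=S
cmd 4: advance +2 → t=18, phase=(7,3,3,7) → FL=W FR=S RL=S RR=W
cmd 5: advance +4 → t=22, phase=(3,7,7,3) → FL=S FR=W RL=W RR=S
cmd 6: advance +1 → t=23, phase=(4,0,0,4) → FL=S FR=S RL=S RR=S


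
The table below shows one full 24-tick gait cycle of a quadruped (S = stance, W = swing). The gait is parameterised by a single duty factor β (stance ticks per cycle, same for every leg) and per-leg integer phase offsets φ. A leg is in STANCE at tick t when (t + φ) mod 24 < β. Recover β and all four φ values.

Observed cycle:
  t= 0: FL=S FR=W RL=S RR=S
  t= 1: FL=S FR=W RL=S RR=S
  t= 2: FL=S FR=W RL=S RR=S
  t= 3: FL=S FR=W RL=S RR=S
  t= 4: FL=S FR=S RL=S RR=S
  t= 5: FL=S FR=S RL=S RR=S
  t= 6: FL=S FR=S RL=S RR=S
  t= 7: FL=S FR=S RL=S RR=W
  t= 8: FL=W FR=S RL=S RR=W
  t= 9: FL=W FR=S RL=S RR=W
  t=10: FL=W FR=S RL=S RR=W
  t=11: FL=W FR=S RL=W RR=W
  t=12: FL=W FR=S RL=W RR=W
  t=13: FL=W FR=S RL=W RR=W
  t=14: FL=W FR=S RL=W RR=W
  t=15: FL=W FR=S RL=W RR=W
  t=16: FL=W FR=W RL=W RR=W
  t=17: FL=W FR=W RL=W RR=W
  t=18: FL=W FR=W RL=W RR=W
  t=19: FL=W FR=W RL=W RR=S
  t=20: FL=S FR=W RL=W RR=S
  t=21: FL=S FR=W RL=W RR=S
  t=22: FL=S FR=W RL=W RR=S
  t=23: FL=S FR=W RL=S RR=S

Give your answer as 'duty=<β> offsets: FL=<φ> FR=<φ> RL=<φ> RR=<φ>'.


duty=12 offsets: FL=4 FR=20 RL=1 RR=5

duty β = stance ticks per leg = 12
FL: stance ticks = 12; W→S at t=20 → φ=4
FR: stance ticks = 12; W→S at t=4 → φ=20
RL: stance ticks = 12; W→S at t=23 → φ=1
RR: stance ticks = 12; W→S at t=19 → φ=5


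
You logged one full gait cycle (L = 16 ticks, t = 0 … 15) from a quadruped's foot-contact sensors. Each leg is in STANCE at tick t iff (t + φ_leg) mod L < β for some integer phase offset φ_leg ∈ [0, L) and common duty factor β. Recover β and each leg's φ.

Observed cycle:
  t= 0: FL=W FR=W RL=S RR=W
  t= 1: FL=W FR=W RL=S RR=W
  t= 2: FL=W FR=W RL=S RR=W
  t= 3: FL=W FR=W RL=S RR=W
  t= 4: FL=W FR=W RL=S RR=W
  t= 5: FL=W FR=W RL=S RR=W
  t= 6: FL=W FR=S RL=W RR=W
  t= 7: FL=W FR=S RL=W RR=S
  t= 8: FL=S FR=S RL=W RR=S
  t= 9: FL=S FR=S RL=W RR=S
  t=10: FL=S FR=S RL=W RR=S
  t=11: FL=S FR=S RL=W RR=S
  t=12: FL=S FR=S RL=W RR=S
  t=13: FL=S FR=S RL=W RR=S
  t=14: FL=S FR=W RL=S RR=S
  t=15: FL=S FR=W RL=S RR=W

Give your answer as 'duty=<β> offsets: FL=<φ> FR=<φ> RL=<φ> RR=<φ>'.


duty=8 offsets: FL=8 FR=10 RL=2 RR=9

duty β = stance ticks per leg = 8
FL: stance ticks = 8; W→S at t=8 → φ=8
FR: stance ticks = 8; W→S at t=6 → φ=10
RL: stance ticks = 8; W→S at t=14 → φ=2
RR: stance ticks = 8; W→S at t=7 → φ=9


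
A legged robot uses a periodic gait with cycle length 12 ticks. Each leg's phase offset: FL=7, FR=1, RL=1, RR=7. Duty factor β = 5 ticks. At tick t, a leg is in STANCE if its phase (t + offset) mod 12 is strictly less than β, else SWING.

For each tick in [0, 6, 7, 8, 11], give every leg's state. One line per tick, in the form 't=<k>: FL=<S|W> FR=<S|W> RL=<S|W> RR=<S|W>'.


t=0: phase=(7,1,1,7) vs β=5 → FL=W FR=S RL=S RR=W
t=6: phase=(1,7,7,1) vs β=5 → FL=S FR=W RL=W RR=S
t=7: phase=(2,8,8,2) vs β=5 → FL=S FR=W RL=W RR=S
t=8: phase=(3,9,9,3) vs β=5 → FL=S FR=W RL=W RR=S
t=11: phase=(6,0,0,6) vs β=5 → FL=W FR=S RL=S RR=W

t=0: FL=W FR=S RL=S RR=W
t=6: FL=S FR=W RL=W RR=S
t=7: FL=S FR=W RL=W RR=S
t=8: FL=S FR=W RL=W RR=S
t=11: FL=W FR=S RL=S RR=W


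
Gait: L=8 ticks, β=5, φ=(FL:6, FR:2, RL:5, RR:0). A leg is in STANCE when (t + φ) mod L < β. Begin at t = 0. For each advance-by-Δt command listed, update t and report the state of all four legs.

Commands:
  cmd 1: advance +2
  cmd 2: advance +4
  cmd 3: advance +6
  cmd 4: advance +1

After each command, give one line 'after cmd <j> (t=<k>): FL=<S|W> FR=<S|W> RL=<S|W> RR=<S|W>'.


after cmd 1 (t=2): FL=S FR=S RL=W RR=S
after cmd 2 (t=6): FL=S FR=S RL=S RR=W
after cmd 3 (t=12): FL=S FR=W RL=S RR=S
after cmd 4 (t=13): FL=S FR=W RL=S RR=W

start t=0: FL=W FR=S RL=W RR=S
cmd 1: advance +2 → t=2, phase=(0,4,7,2) → FL=S FR=S RL=W RR=S
cmd 2: advance +4 → t=6, phase=(4,0,3,6) → FL=S FR=S RL=S RR=W
cmd 3: advance +6 → t=12, phase=(2,6,1,4) → FL=S FR=W RL=S RR=S
cmd 4: advance +1 → t=13, phase=(3,7,2,5) → FL=S FR=W RL=S RR=W


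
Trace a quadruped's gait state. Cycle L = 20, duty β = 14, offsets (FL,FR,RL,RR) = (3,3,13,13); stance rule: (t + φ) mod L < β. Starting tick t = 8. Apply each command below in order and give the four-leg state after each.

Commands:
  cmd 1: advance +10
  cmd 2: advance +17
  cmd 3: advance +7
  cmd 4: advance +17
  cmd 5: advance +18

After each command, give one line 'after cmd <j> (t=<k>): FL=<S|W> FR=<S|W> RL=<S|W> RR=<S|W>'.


after cmd 1 (t=18): FL=S FR=S RL=S RR=S
after cmd 2 (t=35): FL=W FR=W RL=S RR=S
after cmd 3 (t=42): FL=S FR=S RL=W RR=W
after cmd 4 (t=59): FL=S FR=S RL=S RR=S
after cmd 5 (t=77): FL=S FR=S RL=S RR=S

start t=8: FL=S FR=S RL=S RR=S
cmd 1: advance +10 → t=18, phase=(1,1,11,11) → FL=S FR=S RL=S RR=S
cmd 2: advance +17 → t=35, phase=(18,18,8,8) → FL=W FR=W RL=S RR=S
cmd 3: advance +7 → t=42, phase=(5,5,15,15) → FL=S FR=S RL=W RR=W
cmd 4: advance +17 → t=59, phase=(2,2,12,12) → FL=S FR=S RL=S RR=S
cmd 5: advance +18 → t=77, phase=(0,0,10,10) → FL=S FR=S RL=S RR=S


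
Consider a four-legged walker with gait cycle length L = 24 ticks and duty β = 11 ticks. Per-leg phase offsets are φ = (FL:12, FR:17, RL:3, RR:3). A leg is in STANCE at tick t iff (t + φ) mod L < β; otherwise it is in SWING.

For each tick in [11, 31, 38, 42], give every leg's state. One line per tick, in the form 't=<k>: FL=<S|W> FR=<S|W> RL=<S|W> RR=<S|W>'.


t=11: phase=(23,4,14,14) vs β=11 → FL=W FR=S RL=W RR=W
t=31: phase=(19,0,10,10) vs β=11 → FL=W FR=S RL=S RR=S
t=38: phase=(2,7,17,17) vs β=11 → FL=S FR=S RL=W RR=W
t=42: phase=(6,11,21,21) vs β=11 → FL=S FR=W RL=W RR=W

t=11: FL=W FR=S RL=W RR=W
t=31: FL=W FR=S RL=S RR=S
t=38: FL=S FR=S RL=W RR=W
t=42: FL=S FR=W RL=W RR=W


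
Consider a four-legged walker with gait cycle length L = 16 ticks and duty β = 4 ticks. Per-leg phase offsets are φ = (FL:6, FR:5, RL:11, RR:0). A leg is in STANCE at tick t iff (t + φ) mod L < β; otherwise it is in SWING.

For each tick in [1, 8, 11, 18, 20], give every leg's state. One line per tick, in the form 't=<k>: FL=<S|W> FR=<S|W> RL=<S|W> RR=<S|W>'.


t=1: phase=(7,6,12,1) vs β=4 → FL=W FR=W RL=W RR=S
t=8: phase=(14,13,3,8) vs β=4 → FL=W FR=W RL=S RR=W
t=11: phase=(1,0,6,11) vs β=4 → FL=S FR=S RL=W RR=W
t=18: phase=(8,7,13,2) vs β=4 → FL=W FR=W RL=W RR=S
t=20: phase=(10,9,15,4) vs β=4 → FL=W FR=W RL=W RR=W

t=1: FL=W FR=W RL=W RR=S
t=8: FL=W FR=W RL=S RR=W
t=11: FL=S FR=S RL=W RR=W
t=18: FL=W FR=W RL=W RR=S
t=20: FL=W FR=W RL=W RR=W


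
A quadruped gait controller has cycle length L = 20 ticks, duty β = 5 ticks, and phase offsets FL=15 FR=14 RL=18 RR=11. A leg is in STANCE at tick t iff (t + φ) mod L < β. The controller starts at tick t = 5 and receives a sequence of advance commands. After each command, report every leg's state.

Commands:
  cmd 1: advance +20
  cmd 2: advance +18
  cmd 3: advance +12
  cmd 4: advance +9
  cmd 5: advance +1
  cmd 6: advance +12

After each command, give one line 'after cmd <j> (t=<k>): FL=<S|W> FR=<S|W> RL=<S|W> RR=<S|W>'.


after cmd 1 (t=25): FL=S FR=W RL=S RR=W
after cmd 2 (t=43): FL=W FR=W RL=S RR=W
after cmd 3 (t=55): FL=W FR=W RL=W RR=W
after cmd 4 (t=64): FL=W FR=W RL=S RR=W
after cmd 5 (t=65): FL=S FR=W RL=S RR=W
after cmd 6 (t=77): FL=W FR=W RL=W RR=W

start t=5: FL=S FR=W RL=S RR=W
cmd 1: advance +20 → t=25, phase=(0,19,3,16) → FL=S FR=W RL=S RR=W
cmd 2: advance +18 → t=43, phase=(18,17,1,14) → FL=W FR=W RL=S RR=W
cmd 3: advance +12 → t=55, phase=(10,9,13,6) → FL=W FR=W RL=W RR=W
cmd 4: advance +9 → t=64, phase=(19,18,2,15) → FL=W FR=W RL=S RR=W
cmd 5: advance +1 → t=65, phase=(0,19,3,16) → FL=S FR=W RL=S RR=W
cmd 6: advance +12 → t=77, phase=(12,11,15,8) → FL=W FR=W RL=W RR=W


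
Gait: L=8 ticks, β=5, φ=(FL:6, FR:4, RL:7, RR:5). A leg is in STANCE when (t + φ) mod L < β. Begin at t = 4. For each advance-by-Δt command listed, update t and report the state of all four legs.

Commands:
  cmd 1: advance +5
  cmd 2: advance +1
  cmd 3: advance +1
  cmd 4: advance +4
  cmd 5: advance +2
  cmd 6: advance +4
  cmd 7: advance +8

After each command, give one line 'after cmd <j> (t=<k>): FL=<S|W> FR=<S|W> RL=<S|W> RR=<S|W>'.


after cmd 1 (t=9): FL=W FR=W RL=S RR=W
after cmd 2 (t=10): FL=S FR=W RL=S RR=W
after cmd 3 (t=11): FL=S FR=W RL=S RR=S
after cmd 4 (t=15): FL=W FR=S RL=W RR=S
after cmd 5 (t=17): FL=W FR=W RL=S RR=W
after cmd 6 (t=21): FL=S FR=S RL=S RR=S
after cmd 7 (t=29): FL=S FR=S RL=S RR=S

start t=4: FL=S FR=S RL=S RR=S
cmd 1: advance +5 → t=9, phase=(7,5,0,6) → FL=W FR=W RL=S RR=W
cmd 2: advance +1 → t=10, phase=(0,6,1,7) → FL=S FR=W RL=S RR=W
cmd 3: advance +1 → t=11, phase=(1,7,2,0) → FL=S FR=W RL=S RR=S
cmd 4: advance +4 → t=15, phase=(5,3,6,4) → FL=W FR=S RL=W RR=S
cmd 5: advance +2 → t=17, phase=(7,5,0,6) → FL=W FR=W RL=S RR=W
cmd 6: advance +4 → t=21, phase=(3,1,4,2) → FL=S FR=S RL=S RR=S
cmd 7: advance +8 → t=29, phase=(3,1,4,2) → FL=S FR=S RL=S RR=S


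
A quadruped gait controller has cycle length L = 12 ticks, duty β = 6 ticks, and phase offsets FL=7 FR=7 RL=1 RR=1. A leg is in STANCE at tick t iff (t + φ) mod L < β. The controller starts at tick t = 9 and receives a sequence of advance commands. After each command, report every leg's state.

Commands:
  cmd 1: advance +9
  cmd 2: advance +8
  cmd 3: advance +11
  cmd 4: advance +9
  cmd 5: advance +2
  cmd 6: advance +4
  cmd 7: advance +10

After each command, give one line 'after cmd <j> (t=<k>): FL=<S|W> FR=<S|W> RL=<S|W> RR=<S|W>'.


after cmd 1 (t=18): FL=S FR=S RL=W RR=W
after cmd 2 (t=26): FL=W FR=W RL=S RR=S
after cmd 3 (t=37): FL=W FR=W RL=S RR=S
after cmd 4 (t=46): FL=S FR=S RL=W RR=W
after cmd 5 (t=48): FL=W FR=W RL=S RR=S
after cmd 6 (t=52): FL=W FR=W RL=S RR=S
after cmd 7 (t=62): FL=W FR=W RL=S RR=S

start t=9: FL=S FR=S RL=W RR=W
cmd 1: advance +9 → t=18, phase=(1,1,7,7) → FL=S FR=S RL=W RR=W
cmd 2: advance +8 → t=26, phase=(9,9,3,3) → FL=W FR=W RL=S RR=S
cmd 3: advance +11 → t=37, phase=(8,8,2,2) → FL=W FR=W RL=S RR=S
cmd 4: advance +9 → t=46, phase=(5,5,11,11) → FL=S FR=S RL=W RR=W
cmd 5: advance +2 → t=48, phase=(7,7,1,1) → FL=W FR=W RL=S RR=S
cmd 6: advance +4 → t=52, phase=(11,11,5,5) → FL=W FR=W RL=S RR=S
cmd 7: advance +10 → t=62, phase=(9,9,3,3) → FL=W FR=W RL=S RR=S


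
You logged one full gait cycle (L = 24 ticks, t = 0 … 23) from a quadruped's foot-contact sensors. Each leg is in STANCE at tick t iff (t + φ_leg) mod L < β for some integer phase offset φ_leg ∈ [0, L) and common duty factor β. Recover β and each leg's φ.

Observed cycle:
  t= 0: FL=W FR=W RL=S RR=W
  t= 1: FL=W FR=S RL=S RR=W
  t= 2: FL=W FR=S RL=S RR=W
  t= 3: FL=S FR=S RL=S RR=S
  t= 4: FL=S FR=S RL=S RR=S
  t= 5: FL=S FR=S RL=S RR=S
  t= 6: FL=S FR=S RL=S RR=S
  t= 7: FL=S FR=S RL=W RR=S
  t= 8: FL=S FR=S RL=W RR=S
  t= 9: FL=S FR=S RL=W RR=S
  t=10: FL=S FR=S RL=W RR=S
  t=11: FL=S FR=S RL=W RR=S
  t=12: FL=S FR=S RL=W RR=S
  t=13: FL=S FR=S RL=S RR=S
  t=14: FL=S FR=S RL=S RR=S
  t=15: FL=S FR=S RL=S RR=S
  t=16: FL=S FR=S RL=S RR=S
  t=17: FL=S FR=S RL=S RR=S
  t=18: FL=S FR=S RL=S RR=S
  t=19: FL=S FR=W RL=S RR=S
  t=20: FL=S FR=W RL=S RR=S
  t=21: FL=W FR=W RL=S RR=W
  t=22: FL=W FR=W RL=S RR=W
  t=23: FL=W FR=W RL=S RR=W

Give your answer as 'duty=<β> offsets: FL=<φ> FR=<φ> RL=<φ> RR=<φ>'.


duty β = stance ticks per leg = 18
FL: stance ticks = 18; W→S at t=3 → φ=21
FR: stance ticks = 18; W→S at t=1 → φ=23
RL: stance ticks = 18; W→S at t=13 → φ=11
RR: stance ticks = 18; W→S at t=3 → φ=21

duty=18 offsets: FL=21 FR=23 RL=11 RR=21


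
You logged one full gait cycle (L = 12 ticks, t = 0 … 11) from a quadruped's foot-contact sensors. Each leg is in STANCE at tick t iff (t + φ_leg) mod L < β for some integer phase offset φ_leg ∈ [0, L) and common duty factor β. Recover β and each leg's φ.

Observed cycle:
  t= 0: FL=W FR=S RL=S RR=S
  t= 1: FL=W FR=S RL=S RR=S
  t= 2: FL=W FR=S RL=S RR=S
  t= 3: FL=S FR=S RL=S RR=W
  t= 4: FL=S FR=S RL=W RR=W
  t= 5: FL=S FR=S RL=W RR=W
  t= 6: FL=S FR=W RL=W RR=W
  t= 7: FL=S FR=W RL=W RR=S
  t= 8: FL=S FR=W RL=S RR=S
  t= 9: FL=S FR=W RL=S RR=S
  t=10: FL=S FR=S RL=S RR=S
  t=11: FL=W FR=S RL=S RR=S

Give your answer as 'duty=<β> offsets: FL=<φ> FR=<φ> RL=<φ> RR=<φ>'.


duty β = stance ticks per leg = 8
FL: stance ticks = 8; W→S at t=3 → φ=9
FR: stance ticks = 8; W→S at t=10 → φ=2
RL: stance ticks = 8; W→S at t=8 → φ=4
RR: stance ticks = 8; W→S at t=7 → φ=5

duty=8 offsets: FL=9 FR=2 RL=4 RR=5


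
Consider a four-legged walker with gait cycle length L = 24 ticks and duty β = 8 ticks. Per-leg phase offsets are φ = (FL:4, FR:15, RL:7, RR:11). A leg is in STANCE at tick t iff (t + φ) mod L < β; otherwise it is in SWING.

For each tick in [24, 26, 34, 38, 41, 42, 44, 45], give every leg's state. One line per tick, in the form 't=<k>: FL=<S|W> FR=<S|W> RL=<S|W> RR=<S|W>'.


t=24: phase=(4,15,7,11) vs β=8 → FL=S FR=W RL=S RR=W
t=26: phase=(6,17,9,13) vs β=8 → FL=S FR=W RL=W RR=W
t=34: phase=(14,1,17,21) vs β=8 → FL=W FR=S RL=W RR=W
t=38: phase=(18,5,21,1) vs β=8 → FL=W FR=S RL=W RR=S
t=41: phase=(21,8,0,4) vs β=8 → FL=W FR=W RL=S RR=S
t=42: phase=(22,9,1,5) vs β=8 → FL=W FR=W RL=S RR=S
t=44: phase=(0,11,3,7) vs β=8 → FL=S FR=W RL=S RR=S
t=45: phase=(1,12,4,8) vs β=8 → FL=S FR=W RL=S RR=W

t=24: FL=S FR=W RL=S RR=W
t=26: FL=S FR=W RL=W RR=W
t=34: FL=W FR=S RL=W RR=W
t=38: FL=W FR=S RL=W RR=S
t=41: FL=W FR=W RL=S RR=S
t=42: FL=W FR=W RL=S RR=S
t=44: FL=S FR=W RL=S RR=S
t=45: FL=S FR=W RL=S RR=W


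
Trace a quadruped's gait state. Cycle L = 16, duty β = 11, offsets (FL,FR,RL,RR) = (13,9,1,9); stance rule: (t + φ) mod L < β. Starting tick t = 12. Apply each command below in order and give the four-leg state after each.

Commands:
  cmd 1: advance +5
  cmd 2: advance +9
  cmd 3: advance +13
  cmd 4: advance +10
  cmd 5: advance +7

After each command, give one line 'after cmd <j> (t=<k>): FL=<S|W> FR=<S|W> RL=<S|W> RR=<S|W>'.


after cmd 1 (t=17): FL=W FR=S RL=S RR=S
after cmd 2 (t=26): FL=S FR=S RL=W RR=S
after cmd 3 (t=39): FL=S FR=S RL=S RR=S
after cmd 4 (t=49): FL=W FR=S RL=S RR=S
after cmd 5 (t=56): FL=S FR=S RL=S RR=S

start t=12: FL=S FR=S RL=W RR=S
cmd 1: advance +5 → t=17, phase=(14,10,2,10) → FL=W FR=S RL=S RR=S
cmd 2: advance +9 → t=26, phase=(7,3,11,3) → FL=S FR=S RL=W RR=S
cmd 3: advance +13 → t=39, phase=(4,0,8,0) → FL=S FR=S RL=S RR=S
cmd 4: advance +10 → t=49, phase=(14,10,2,10) → FL=W FR=S RL=S RR=S
cmd 5: advance +7 → t=56, phase=(5,1,9,1) → FL=S FR=S RL=S RR=S


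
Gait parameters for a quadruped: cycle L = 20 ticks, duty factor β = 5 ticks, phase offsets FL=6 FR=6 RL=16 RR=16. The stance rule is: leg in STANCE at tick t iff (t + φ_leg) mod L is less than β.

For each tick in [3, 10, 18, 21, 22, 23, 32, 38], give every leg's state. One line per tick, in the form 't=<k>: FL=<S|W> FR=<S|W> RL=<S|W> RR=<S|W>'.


t=3: phase=(9,9,19,19) vs β=5 → FL=W FR=W RL=W RR=W
t=10: phase=(16,16,6,6) vs β=5 → FL=W FR=W RL=W RR=W
t=18: phase=(4,4,14,14) vs β=5 → FL=S FR=S RL=W RR=W
t=21: phase=(7,7,17,17) vs β=5 → FL=W FR=W RL=W RR=W
t=22: phase=(8,8,18,18) vs β=5 → FL=W FR=W RL=W RR=W
t=23: phase=(9,9,19,19) vs β=5 → FL=W FR=W RL=W RR=W
t=32: phase=(18,18,8,8) vs β=5 → FL=W FR=W RL=W RR=W
t=38: phase=(4,4,14,14) vs β=5 → FL=S FR=S RL=W RR=W

t=3: FL=W FR=W RL=W RR=W
t=10: FL=W FR=W RL=W RR=W
t=18: FL=S FR=S RL=W RR=W
t=21: FL=W FR=W RL=W RR=W
t=22: FL=W FR=W RL=W RR=W
t=23: FL=W FR=W RL=W RR=W
t=32: FL=W FR=W RL=W RR=W
t=38: FL=S FR=S RL=W RR=W


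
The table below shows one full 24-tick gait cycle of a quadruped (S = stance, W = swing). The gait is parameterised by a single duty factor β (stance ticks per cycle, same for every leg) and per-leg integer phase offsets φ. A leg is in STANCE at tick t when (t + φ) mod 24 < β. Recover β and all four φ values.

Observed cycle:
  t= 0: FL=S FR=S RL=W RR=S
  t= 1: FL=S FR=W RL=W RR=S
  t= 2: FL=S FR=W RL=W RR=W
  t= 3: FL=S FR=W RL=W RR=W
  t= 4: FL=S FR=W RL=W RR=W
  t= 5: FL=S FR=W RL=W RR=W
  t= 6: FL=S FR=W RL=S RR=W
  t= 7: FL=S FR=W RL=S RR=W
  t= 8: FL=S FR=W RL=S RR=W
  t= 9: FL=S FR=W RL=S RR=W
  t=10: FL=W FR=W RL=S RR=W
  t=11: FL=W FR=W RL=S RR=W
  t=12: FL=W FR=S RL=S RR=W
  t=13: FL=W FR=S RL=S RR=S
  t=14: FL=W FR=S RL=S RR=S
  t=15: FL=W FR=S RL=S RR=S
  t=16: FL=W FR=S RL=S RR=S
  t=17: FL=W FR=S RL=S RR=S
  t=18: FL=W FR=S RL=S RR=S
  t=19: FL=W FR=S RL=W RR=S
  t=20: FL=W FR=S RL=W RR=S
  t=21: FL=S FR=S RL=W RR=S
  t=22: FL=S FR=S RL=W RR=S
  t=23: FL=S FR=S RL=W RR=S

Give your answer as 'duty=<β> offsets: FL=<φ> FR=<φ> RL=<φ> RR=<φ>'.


duty β = stance ticks per leg = 13
FL: stance ticks = 13; W→S at t=21 → φ=3
FR: stance ticks = 13; W→S at t=12 → φ=12
RL: stance ticks = 13; W→S at t=6 → φ=18
RR: stance ticks = 13; W→S at t=13 → φ=11

duty=13 offsets: FL=3 FR=12 RL=18 RR=11


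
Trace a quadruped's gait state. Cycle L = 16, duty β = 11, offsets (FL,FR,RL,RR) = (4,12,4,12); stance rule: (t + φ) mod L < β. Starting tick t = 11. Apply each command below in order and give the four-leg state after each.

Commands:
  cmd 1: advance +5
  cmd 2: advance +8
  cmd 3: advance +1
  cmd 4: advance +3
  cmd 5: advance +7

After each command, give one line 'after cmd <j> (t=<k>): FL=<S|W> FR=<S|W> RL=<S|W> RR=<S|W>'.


start t=11: FL=W FR=S RL=W RR=S
cmd 1: advance +5 → t=16, phase=(4,12,4,12) → FL=S FR=W RL=S RR=W
cmd 2: advance +8 → t=24, phase=(12,4,12,4) → FL=W FR=S RL=W RR=S
cmd 3: advance +1 → t=25, phase=(13,5,13,5) → FL=W FR=S RL=W RR=S
cmd 4: advance +3 → t=28, phase=(0,8,0,8) → FL=S FR=S RL=S RR=S
cmd 5: advance +7 → t=35, phase=(7,15,7,15) → FL=S FR=W RL=S RR=W

after cmd 1 (t=16): FL=S FR=W RL=S RR=W
after cmd 2 (t=24): FL=W FR=S RL=W RR=S
after cmd 3 (t=25): FL=W FR=S RL=W RR=S
after cmd 4 (t=28): FL=S FR=S RL=S RR=S
after cmd 5 (t=35): FL=S FR=W RL=S RR=W


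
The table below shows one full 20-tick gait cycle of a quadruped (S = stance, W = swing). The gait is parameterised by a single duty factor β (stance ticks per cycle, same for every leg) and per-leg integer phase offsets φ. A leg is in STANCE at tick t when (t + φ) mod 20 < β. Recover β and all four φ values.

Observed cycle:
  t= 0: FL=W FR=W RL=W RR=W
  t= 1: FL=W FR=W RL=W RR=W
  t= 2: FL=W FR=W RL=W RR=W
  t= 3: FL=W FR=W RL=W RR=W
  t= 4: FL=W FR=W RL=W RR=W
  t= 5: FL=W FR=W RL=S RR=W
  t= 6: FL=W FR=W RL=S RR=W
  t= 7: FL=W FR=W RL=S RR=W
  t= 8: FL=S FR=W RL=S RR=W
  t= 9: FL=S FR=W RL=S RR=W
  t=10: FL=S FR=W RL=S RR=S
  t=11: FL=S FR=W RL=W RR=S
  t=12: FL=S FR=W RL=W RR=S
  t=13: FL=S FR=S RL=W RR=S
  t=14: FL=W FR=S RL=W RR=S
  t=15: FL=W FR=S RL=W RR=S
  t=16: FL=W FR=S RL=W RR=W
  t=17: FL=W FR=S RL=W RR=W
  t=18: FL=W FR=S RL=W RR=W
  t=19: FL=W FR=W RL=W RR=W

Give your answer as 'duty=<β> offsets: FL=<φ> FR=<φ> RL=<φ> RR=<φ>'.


duty β = stance ticks per leg = 6
FL: stance ticks = 6; W→S at t=8 → φ=12
FR: stance ticks = 6; W→S at t=13 → φ=7
RL: stance ticks = 6; W→S at t=5 → φ=15
RR: stance ticks = 6; W→S at t=10 → φ=10

duty=6 offsets: FL=12 FR=7 RL=15 RR=10


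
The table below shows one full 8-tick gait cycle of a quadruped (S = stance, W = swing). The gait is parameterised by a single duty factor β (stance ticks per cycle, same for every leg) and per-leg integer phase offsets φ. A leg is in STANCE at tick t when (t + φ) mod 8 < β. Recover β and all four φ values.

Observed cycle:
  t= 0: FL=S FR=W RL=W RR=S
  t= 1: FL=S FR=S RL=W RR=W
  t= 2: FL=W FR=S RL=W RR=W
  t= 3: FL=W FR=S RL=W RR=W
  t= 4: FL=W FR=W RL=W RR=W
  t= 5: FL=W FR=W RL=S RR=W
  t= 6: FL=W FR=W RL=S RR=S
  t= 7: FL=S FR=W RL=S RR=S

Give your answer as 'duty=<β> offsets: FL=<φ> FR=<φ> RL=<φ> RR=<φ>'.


duty β = stance ticks per leg = 3
FL: stance ticks = 3; W→S at t=7 → φ=1
FR: stance ticks = 3; W→S at t=1 → φ=7
RL: stance ticks = 3; W→S at t=5 → φ=3
RR: stance ticks = 3; W→S at t=6 → φ=2

duty=3 offsets: FL=1 FR=7 RL=3 RR=2


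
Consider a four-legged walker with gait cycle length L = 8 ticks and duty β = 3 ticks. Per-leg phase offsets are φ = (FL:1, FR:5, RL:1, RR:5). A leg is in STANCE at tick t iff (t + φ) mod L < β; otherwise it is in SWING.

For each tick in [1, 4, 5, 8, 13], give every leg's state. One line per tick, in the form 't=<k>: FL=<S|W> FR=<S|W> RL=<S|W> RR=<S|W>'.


t=1: FL=S FR=W RL=S RR=W
t=4: FL=W FR=S RL=W RR=S
t=5: FL=W FR=S RL=W RR=S
t=8: FL=S FR=W RL=S RR=W
t=13: FL=W FR=S RL=W RR=S

t=1: phase=(2,6,2,6) vs β=3 → FL=S FR=W RL=S RR=W
t=4: phase=(5,1,5,1) vs β=3 → FL=W FR=S RL=W RR=S
t=5: phase=(6,2,6,2) vs β=3 → FL=W FR=S RL=W RR=S
t=8: phase=(1,5,1,5) vs β=3 → FL=S FR=W RL=S RR=W
t=13: phase=(6,2,6,2) vs β=3 → FL=W FR=S RL=W RR=S


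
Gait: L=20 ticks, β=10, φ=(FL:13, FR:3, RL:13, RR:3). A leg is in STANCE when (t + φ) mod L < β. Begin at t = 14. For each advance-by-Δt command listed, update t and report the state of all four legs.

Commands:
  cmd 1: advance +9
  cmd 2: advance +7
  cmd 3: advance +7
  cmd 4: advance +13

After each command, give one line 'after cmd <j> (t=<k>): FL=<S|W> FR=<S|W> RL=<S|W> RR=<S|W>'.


start t=14: FL=S FR=W RL=S RR=W
cmd 1: advance +9 → t=23, phase=(16,6,16,6) → FL=W FR=S RL=W RR=S
cmd 2: advance +7 → t=30, phase=(3,13,3,13) → FL=S FR=W RL=S RR=W
cmd 3: advance +7 → t=37, phase=(10,0,10,0) → FL=W FR=S RL=W RR=S
cmd 4: advance +13 → t=50, phase=(3,13,3,13) → FL=S FR=W RL=S RR=W

after cmd 1 (t=23): FL=W FR=S RL=W RR=S
after cmd 2 (t=30): FL=S FR=W RL=S RR=W
after cmd 3 (t=37): FL=W FR=S RL=W RR=S
after cmd 4 (t=50): FL=S FR=W RL=S RR=W


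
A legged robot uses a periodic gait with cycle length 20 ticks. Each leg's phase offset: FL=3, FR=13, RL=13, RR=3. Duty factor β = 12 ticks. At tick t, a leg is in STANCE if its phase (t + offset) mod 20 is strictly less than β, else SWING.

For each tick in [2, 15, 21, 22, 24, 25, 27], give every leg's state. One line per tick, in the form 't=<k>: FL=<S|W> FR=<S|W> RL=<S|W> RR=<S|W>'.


t=2: phase=(5,15,15,5) vs β=12 → FL=S FR=W RL=W RR=S
t=15: phase=(18,8,8,18) vs β=12 → FL=W FR=S RL=S RR=W
t=21: phase=(4,14,14,4) vs β=12 → FL=S FR=W RL=W RR=S
t=22: phase=(5,15,15,5) vs β=12 → FL=S FR=W RL=W RR=S
t=24: phase=(7,17,17,7) vs β=12 → FL=S FR=W RL=W RR=S
t=25: phase=(8,18,18,8) vs β=12 → FL=S FR=W RL=W RR=S
t=27: phase=(10,0,0,10) vs β=12 → FL=S FR=S RL=S RR=S

t=2: FL=S FR=W RL=W RR=S
t=15: FL=W FR=S RL=S RR=W
t=21: FL=S FR=W RL=W RR=S
t=22: FL=S FR=W RL=W RR=S
t=24: FL=S FR=W RL=W RR=S
t=25: FL=S FR=W RL=W RR=S
t=27: FL=S FR=S RL=S RR=S


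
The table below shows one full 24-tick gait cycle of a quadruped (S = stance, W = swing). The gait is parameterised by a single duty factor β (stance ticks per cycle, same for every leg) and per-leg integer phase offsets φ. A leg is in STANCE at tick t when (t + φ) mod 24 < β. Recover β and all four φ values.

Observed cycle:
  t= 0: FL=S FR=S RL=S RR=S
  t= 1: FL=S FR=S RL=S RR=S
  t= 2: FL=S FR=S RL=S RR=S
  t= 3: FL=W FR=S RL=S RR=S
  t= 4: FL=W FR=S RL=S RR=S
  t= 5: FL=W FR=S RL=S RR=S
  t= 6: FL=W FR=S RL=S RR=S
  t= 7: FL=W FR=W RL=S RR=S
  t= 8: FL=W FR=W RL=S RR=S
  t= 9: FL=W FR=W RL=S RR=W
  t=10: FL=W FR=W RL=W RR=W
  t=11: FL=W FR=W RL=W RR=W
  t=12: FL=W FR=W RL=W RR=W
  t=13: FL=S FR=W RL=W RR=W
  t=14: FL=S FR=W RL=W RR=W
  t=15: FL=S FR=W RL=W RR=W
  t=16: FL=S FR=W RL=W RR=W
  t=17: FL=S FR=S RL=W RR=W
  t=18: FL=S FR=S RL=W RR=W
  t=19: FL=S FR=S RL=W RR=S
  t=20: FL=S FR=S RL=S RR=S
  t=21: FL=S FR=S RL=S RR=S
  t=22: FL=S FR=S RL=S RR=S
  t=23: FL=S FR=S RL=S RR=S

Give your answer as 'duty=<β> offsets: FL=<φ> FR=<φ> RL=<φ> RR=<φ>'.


duty β = stance ticks per leg = 14
FL: stance ticks = 14; W→S at t=13 → φ=11
FR: stance ticks = 14; W→S at t=17 → φ=7
RL: stance ticks = 14; W→S at t=20 → φ=4
RR: stance ticks = 14; W→S at t=19 → φ=5

duty=14 offsets: FL=11 FR=7 RL=4 RR=5


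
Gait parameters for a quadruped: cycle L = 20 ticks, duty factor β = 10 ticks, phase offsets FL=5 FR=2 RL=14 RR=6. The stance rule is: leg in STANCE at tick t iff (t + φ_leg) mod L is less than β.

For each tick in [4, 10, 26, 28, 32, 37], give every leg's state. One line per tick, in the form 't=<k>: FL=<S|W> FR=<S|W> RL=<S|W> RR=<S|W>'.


t=4: FL=S FR=S RL=W RR=W
t=10: FL=W FR=W RL=S RR=W
t=26: FL=W FR=S RL=S RR=W
t=28: FL=W FR=W RL=S RR=W
t=32: FL=W FR=W RL=S RR=W
t=37: FL=S FR=W RL=W RR=S

t=4: phase=(9,6,18,10) vs β=10 → FL=S FR=S RL=W RR=W
t=10: phase=(15,12,4,16) vs β=10 → FL=W FR=W RL=S RR=W
t=26: phase=(11,8,0,12) vs β=10 → FL=W FR=S RL=S RR=W
t=28: phase=(13,10,2,14) vs β=10 → FL=W FR=W RL=S RR=W
t=32: phase=(17,14,6,18) vs β=10 → FL=W FR=W RL=S RR=W
t=37: phase=(2,19,11,3) vs β=10 → FL=S FR=W RL=W RR=S


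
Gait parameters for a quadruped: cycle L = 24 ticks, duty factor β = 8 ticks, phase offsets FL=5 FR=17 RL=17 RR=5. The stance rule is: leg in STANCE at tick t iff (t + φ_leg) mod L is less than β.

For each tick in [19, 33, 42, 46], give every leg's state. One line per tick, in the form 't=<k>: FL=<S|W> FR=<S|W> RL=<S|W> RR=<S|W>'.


t=19: phase=(0,12,12,0) vs β=8 → FL=S FR=W RL=W RR=S
t=33: phase=(14,2,2,14) vs β=8 → FL=W FR=S RL=S RR=W
t=42: phase=(23,11,11,23) vs β=8 → FL=W FR=W RL=W RR=W
t=46: phase=(3,15,15,3) vs β=8 → FL=S FR=W RL=W RR=S

t=19: FL=S FR=W RL=W RR=S
t=33: FL=W FR=S RL=S RR=W
t=42: FL=W FR=W RL=W RR=W
t=46: FL=S FR=W RL=W RR=S


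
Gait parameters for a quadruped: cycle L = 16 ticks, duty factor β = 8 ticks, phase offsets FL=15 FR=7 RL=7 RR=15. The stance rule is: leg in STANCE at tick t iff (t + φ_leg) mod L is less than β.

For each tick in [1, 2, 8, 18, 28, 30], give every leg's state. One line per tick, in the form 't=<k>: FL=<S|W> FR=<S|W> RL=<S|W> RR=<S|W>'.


t=1: phase=(0,8,8,0) vs β=8 → FL=S FR=W RL=W RR=S
t=2: phase=(1,9,9,1) vs β=8 → FL=S FR=W RL=W RR=S
t=8: phase=(7,15,15,7) vs β=8 → FL=S FR=W RL=W RR=S
t=18: phase=(1,9,9,1) vs β=8 → FL=S FR=W RL=W RR=S
t=28: phase=(11,3,3,11) vs β=8 → FL=W FR=S RL=S RR=W
t=30: phase=(13,5,5,13) vs β=8 → FL=W FR=S RL=S RR=W

t=1: FL=S FR=W RL=W RR=S
t=2: FL=S FR=W RL=W RR=S
t=8: FL=S FR=W RL=W RR=S
t=18: FL=S FR=W RL=W RR=S
t=28: FL=W FR=S RL=S RR=W
t=30: FL=W FR=S RL=S RR=W


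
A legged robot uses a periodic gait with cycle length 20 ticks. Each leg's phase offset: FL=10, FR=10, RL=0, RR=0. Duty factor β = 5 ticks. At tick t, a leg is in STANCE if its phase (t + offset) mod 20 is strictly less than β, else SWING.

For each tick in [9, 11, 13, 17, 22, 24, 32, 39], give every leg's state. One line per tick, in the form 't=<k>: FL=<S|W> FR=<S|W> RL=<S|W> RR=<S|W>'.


t=9: phase=(19,19,9,9) vs β=5 → FL=W FR=W RL=W RR=W
t=11: phase=(1,1,11,11) vs β=5 → FL=S FR=S RL=W RR=W
t=13: phase=(3,3,13,13) vs β=5 → FL=S FR=S RL=W RR=W
t=17: phase=(7,7,17,17) vs β=5 → FL=W FR=W RL=W RR=W
t=22: phase=(12,12,2,2) vs β=5 → FL=W FR=W RL=S RR=S
t=24: phase=(14,14,4,4) vs β=5 → FL=W FR=W RL=S RR=S
t=32: phase=(2,2,12,12) vs β=5 → FL=S FR=S RL=W RR=W
t=39: phase=(9,9,19,19) vs β=5 → FL=W FR=W RL=W RR=W

t=9: FL=W FR=W RL=W RR=W
t=11: FL=S FR=S RL=W RR=W
t=13: FL=S FR=S RL=W RR=W
t=17: FL=W FR=W RL=W RR=W
t=22: FL=W FR=W RL=S RR=S
t=24: FL=W FR=W RL=S RR=S
t=32: FL=S FR=S RL=W RR=W
t=39: FL=W FR=W RL=W RR=W


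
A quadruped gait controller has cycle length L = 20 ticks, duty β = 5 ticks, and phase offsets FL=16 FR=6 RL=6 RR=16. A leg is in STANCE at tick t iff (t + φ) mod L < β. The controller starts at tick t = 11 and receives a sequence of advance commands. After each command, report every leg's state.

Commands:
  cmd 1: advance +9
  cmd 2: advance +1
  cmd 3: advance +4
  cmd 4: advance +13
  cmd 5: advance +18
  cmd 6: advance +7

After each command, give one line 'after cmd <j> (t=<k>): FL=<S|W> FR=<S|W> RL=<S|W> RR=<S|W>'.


after cmd 1 (t=20): FL=W FR=W RL=W RR=W
after cmd 2 (t=21): FL=W FR=W RL=W RR=W
after cmd 3 (t=25): FL=S FR=W RL=W RR=S
after cmd 4 (t=38): FL=W FR=S RL=S RR=W
after cmd 5 (t=56): FL=W FR=S RL=S RR=W
after cmd 6 (t=63): FL=W FR=W RL=W RR=W

start t=11: FL=W FR=W RL=W RR=W
cmd 1: advance +9 → t=20, phase=(16,6,6,16) → FL=W FR=W RL=W RR=W
cmd 2: advance +1 → t=21, phase=(17,7,7,17) → FL=W FR=W RL=W RR=W
cmd 3: advance +4 → t=25, phase=(1,11,11,1) → FL=S FR=W RL=W RR=S
cmd 4: advance +13 → t=38, phase=(14,4,4,14) → FL=W FR=S RL=S RR=W
cmd 5: advance +18 → t=56, phase=(12,2,2,12) → FL=W FR=S RL=S RR=W
cmd 6: advance +7 → t=63, phase=(19,9,9,19) → FL=W FR=W RL=W RR=W


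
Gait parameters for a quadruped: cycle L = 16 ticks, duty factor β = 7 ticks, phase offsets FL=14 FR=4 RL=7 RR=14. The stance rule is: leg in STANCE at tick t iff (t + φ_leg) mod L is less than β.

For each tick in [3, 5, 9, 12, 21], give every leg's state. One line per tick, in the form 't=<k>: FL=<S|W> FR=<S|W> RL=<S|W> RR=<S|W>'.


t=3: phase=(1,7,10,1) vs β=7 → FL=S FR=W RL=W RR=S
t=5: phase=(3,9,12,3) vs β=7 → FL=S FR=W RL=W RR=S
t=9: phase=(7,13,0,7) vs β=7 → FL=W FR=W RL=S RR=W
t=12: phase=(10,0,3,10) vs β=7 → FL=W FR=S RL=S RR=W
t=21: phase=(3,9,12,3) vs β=7 → FL=S FR=W RL=W RR=S

t=3: FL=S FR=W RL=W RR=S
t=5: FL=S FR=W RL=W RR=S
t=9: FL=W FR=W RL=S RR=W
t=12: FL=W FR=S RL=S RR=W
t=21: FL=S FR=W RL=W RR=S


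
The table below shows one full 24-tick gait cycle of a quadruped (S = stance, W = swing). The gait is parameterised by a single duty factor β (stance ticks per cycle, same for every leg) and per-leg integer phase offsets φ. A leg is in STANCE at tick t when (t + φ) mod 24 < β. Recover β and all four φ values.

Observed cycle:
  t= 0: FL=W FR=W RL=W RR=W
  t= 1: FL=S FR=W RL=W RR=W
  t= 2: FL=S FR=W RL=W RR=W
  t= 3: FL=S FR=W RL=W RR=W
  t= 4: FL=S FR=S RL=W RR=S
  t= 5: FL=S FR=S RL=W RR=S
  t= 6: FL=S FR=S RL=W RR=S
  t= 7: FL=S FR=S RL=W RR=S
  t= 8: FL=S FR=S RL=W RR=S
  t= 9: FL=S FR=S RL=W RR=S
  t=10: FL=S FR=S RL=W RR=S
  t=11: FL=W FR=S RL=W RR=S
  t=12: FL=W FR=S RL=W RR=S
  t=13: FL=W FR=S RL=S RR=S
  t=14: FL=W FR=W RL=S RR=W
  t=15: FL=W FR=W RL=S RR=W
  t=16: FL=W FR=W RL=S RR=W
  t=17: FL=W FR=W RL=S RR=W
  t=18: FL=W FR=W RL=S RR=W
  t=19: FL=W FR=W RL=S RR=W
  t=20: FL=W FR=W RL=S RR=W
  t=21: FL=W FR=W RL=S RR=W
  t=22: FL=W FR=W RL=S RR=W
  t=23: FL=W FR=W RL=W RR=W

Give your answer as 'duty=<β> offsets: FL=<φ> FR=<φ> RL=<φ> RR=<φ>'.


duty β = stance ticks per leg = 10
FL: stance ticks = 10; W→S at t=1 → φ=23
FR: stance ticks = 10; W→S at t=4 → φ=20
RL: stance ticks = 10; W→S at t=13 → φ=11
RR: stance ticks = 10; W→S at t=4 → φ=20

duty=10 offsets: FL=23 FR=20 RL=11 RR=20
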